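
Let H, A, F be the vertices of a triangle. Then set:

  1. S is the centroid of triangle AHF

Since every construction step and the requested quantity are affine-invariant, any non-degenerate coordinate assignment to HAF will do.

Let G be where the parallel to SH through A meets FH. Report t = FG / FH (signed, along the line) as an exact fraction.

Choose coordinates H = (0, 0), A = (1, 0), F = (0, 1).
1. S is the centroid of triangle AHF ⇒ S = (1/3, 1/3)
through A parallel to SH: direction (-1/3, -1/3); meets FH at G = (0, -1)
G = F + t·(H−F) with t = 2

t = 2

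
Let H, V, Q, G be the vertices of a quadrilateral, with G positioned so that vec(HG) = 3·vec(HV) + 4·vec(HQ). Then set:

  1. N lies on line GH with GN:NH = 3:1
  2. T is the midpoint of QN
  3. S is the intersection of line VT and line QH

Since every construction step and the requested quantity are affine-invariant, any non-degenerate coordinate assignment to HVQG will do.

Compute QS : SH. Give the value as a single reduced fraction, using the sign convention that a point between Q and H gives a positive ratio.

Set H = (0, 0), V = (1, 0), Q = (0, 1), G = (3, 4); any affine frame gives the same invariant.
1. N lies on line GH with GN:NH = 3:1 ⇒ N = (3/4, 1)
2. T is the midpoint of QN ⇒ T = (3/8, 1)
3. S is the intersection of line VT and line QH ⇒ S = (0, 8/5)
S = Q + t·(H−Q) with t = -3/5, so QS:SH = t:(1−t) = -3/5:8/5

QS:SH = -3/8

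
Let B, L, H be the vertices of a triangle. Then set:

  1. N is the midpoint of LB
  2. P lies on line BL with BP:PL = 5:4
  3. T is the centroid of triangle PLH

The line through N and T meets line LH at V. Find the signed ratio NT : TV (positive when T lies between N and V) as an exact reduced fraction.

NT:TV = 19/8

Work in coordinates with B = (0, 0), L = (1, 0), H = (0, 1).
1. N is the midpoint of LB ⇒ N = (1/2, 0)
2. P lies on line BL with BP:PL = 5:4 ⇒ P = (5/9, 0)
3. T is the centroid of triangle PLH ⇒ T = (14/27, 1/3)
line NT meets LH at V = (10/19, 9/19)
T = N + t·(V−N) with t = 19/27, so NT:TV = 19/27:8/27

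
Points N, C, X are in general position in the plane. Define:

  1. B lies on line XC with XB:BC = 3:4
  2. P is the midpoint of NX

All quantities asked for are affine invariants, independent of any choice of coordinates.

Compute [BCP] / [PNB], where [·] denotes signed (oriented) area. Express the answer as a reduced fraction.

Work in coordinates with N = (0, 0), C = (1, 0), X = (0, 1).
1. B lies on line XC with XB:BC = 3:4 ⇒ B = (3/7, 4/7)
2. P is the midpoint of NX ⇒ P = (0, 1/2)
2·[BCP] = -2/7, 2·[PNB] = 3/14
[BCP]:[PNB] = -2/7:3/14 = -4/3

[BCP]:[PNB] = -4/3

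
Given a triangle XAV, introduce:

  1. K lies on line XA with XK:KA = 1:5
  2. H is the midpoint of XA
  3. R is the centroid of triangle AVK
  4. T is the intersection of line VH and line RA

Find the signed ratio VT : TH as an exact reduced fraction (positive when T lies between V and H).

Choose coordinates X = (0, 0), A = (1, 0), V = (0, 1).
1. K lies on line XA with XK:KA = 1:5 ⇒ K = (1/6, 0)
2. H is the midpoint of XA ⇒ H = (1/2, 0)
3. R is the centroid of triangle AVK ⇒ R = (7/18, 1/3)
4. T is the intersection of line VH and line RA ⇒ T = (5/16, 3/8)
T = V + t·(H−V) with t = 5/8, so VT:TH = t:(1−t) = 5/8:3/8

VT:TH = 5/3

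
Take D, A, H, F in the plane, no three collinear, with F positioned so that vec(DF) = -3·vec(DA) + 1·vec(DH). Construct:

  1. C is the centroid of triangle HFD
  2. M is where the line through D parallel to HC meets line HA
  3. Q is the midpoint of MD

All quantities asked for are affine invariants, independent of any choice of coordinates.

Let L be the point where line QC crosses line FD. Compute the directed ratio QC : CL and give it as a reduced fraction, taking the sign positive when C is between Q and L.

QC:CL = -1/4

Work in coordinates with D = (0, 0), A = (1, 0), H = (0, 1), F = (-3, 1).
1. C is the centroid of triangle HFD ⇒ C = (-1, 2/3)
2. M is where the line through D parallel to HC meets line HA ⇒ M = (3/4, 1/4)
3. Q is the midpoint of MD ⇒ Q = (3/8, 1/8)
line QC meets FD at L = (9/2, -3/2)
C = Q + t·(L−Q) with t = -1/3, so QC:CL = -1/3:4/3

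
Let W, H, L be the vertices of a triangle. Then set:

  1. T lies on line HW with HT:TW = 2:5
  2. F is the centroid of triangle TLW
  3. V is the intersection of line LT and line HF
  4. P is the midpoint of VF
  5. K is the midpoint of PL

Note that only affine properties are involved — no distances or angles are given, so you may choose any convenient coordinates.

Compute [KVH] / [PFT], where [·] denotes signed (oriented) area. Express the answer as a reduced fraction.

Assign W = (0, 0), H = (1, 0), L = (0, 1) — the answer is frame-independent, so this choice is without loss of generality.
1. T lies on line HW with HT:TW = 2:5 ⇒ T = (5/7, 0)
2. F is the centroid of triangle TLW ⇒ F = (5/21, 1/3)
3. V is the intersection of line LT and line HF ⇒ V = (45/77, 2/11)
4. P is the midpoint of VF ⇒ P = (95/231, 17/66)
5. K is the midpoint of PL ⇒ K = (95/462, 83/132)
2·[KVH] = 9/77, 2·[PFT] = 5/231
[KVH]:[PFT] = 9/77:5/231 = 27/5

[KVH]:[PFT] = 27/5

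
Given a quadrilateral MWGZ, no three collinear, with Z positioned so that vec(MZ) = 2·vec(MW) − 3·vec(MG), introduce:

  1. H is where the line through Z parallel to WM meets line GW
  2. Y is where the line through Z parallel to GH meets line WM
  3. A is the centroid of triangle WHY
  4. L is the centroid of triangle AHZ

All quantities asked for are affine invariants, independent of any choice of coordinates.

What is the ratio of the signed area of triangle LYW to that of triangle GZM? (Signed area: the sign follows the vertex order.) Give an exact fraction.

[LYW]:[GZM] = 7/3

Assign M = (0, 0), W = (1, 0), G = (0, 1), Z = (2, -3) — the answer is frame-independent, so this choice is without loss of generality.
1. H is where the line through Z parallel to WM meets line GW ⇒ H = (4, -3)
2. Y is where the line through Z parallel to GH meets line WM ⇒ Y = (-1, 0)
3. A is the centroid of triangle WHY ⇒ A = (4/3, -1)
4. L is the centroid of triangle AHZ ⇒ L = (22/9, -7/3)
2·[LYW] = -14/3, 2·[GZM] = -2
[LYW]:[GZM] = -14/3:-2 = 7/3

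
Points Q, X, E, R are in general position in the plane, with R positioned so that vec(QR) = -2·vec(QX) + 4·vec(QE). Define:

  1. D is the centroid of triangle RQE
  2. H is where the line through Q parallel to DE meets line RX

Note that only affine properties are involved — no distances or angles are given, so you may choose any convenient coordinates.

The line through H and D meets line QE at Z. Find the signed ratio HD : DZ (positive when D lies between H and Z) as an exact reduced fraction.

HD:DZ = -7

Assign Q = (0, 0), X = (1, 0), E = (0, 1), R = (-2, 4) — the answer is frame-independent, so this choice is without loss of generality.
1. D is the centroid of triangle RQE ⇒ D = (-2/3, 5/3)
2. H is where the line through Q parallel to DE meets line RX ⇒ H = (4, -4)
line HD meets QE at Z = (0, 6/7)
D = H + t·(Z−H) with t = 7/6, so HD:DZ = 7/6:-1/6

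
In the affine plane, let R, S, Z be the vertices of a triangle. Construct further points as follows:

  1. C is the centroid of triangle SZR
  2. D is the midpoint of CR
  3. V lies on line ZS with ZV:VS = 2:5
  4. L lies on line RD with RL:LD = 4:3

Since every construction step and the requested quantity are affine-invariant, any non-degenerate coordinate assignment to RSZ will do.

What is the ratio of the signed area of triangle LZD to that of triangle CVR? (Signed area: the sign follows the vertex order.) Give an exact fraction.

Set R = (0, 0), S = (1, 0), Z = (0, 1); any affine frame gives the same invariant.
1. C is the centroid of triangle SZR ⇒ C = (1/3, 1/3)
2. D is the midpoint of CR ⇒ D = (1/6, 1/6)
3. V lies on line ZS with ZV:VS = 2:5 ⇒ V = (2/7, 5/7)
4. L lies on line RD with RL:LD = 4:3 ⇒ L = (2/21, 2/21)
2·[LZD] = -1/14, 2·[CVR] = 1/7
[LZD]:[CVR] = -1/14:1/7 = -1/2

[LZD]:[CVR] = -1/2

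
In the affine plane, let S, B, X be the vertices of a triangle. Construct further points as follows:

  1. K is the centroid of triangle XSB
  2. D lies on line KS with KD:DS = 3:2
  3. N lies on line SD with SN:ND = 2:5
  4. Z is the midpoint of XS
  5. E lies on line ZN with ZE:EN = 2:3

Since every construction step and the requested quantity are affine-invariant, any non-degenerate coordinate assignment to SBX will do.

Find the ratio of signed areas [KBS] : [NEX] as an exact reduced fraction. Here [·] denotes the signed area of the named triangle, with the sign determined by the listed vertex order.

[KBS]:[NEX] = 175/6

Set S = (0, 0), B = (1, 0), X = (0, 1); any affine frame gives the same invariant.
1. K is the centroid of triangle XSB ⇒ K = (1/3, 1/3)
2. D lies on line KS with KD:DS = 3:2 ⇒ D = (2/15, 2/15)
3. N lies on line SD with SN:ND = 2:5 ⇒ N = (4/105, 4/105)
4. Z is the midpoint of XS ⇒ Z = (0, 1/2)
5. E lies on line ZN with ZE:EN = 2:3 ⇒ E = (8/525, 331/1050)
2·[KBS] = -1/3, 2·[NEX] = -2/175
[KBS]:[NEX] = -1/3:-2/175 = 175/6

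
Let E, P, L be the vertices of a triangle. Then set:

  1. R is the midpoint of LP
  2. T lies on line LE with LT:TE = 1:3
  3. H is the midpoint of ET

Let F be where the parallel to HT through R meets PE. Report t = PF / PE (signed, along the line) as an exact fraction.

t = 1/2

Choose coordinates E = (0, 0), P = (1, 0), L = (0, 1).
1. R is the midpoint of LP ⇒ R = (1/2, 1/2)
2. T lies on line LE with LT:TE = 1:3 ⇒ T = (0, 3/4)
3. H is the midpoint of ET ⇒ H = (0, 3/8)
through R parallel to HT: direction (0, 3/8); meets PE at F = (1/2, 0)
F = P + t·(E−P) with t = 1/2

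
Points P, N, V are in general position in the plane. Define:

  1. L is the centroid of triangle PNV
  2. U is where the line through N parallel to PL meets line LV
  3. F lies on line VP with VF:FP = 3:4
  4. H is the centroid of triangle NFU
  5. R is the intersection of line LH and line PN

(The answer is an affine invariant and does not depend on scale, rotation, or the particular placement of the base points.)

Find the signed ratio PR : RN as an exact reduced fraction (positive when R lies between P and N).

Set P = (0, 0), N = (1, 0), V = (0, 1); any affine frame gives the same invariant.
1. L is the centroid of triangle PNV ⇒ L = (1/3, 1/3)
2. U is where the line through N parallel to PL meets line LV ⇒ U = (2/3, -1/3)
3. F lies on line VP with VF:FP = 3:4 ⇒ F = (0, 4/7)
4. H is the centroid of triangle NFU ⇒ H = (5/9, 5/63)
5. R is the intersection of line LH and line PN ⇒ R = (5/8, 0)
R = P + t·(N−P) with t = 5/8, so PR:RN = t:(1−t) = 5/8:3/8

PR:RN = 5/3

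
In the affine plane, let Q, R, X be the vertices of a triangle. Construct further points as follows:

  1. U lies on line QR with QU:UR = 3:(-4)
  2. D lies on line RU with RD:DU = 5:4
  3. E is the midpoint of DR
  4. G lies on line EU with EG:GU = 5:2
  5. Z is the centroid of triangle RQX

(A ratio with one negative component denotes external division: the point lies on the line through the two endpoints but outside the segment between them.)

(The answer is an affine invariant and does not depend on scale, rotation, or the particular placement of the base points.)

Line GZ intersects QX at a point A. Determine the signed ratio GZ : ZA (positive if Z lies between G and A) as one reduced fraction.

Choose coordinates Q = (0, 0), R = (1, 0), X = (0, 1).
1. U lies on line QR with QU:UR = 3:(-4) ⇒ U = (-3, 0)
2. D lies on line RU with RD:DU = 5:4 ⇒ D = (-11/9, 0)
3. E is the midpoint of DR ⇒ E = (-1/9, 0)
4. G lies on line EU with EG:GU = 5:2 ⇒ G = (-137/63, 0)
5. Z is the centroid of triangle RQX ⇒ Z = (1/3, 1/3)
line GZ meets QX at A = (0, 137/474)
Z = G + t·(A−G) with t = 158/137, so GZ:ZA = 158/137:-21/137

GZ:ZA = -158/21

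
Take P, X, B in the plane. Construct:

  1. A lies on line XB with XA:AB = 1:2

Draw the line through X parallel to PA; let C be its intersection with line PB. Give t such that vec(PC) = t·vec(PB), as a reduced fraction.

Choose coordinates P = (0, 0), X = (1, 0), B = (0, 1).
1. A lies on line XB with XA:AB = 1:2 ⇒ A = (2/3, 1/3)
through X parallel to PA: direction (2/3, 1/3); meets PB at C = (0, -1/2)
C = P + t·(B−P) with t = -1/2

t = -1/2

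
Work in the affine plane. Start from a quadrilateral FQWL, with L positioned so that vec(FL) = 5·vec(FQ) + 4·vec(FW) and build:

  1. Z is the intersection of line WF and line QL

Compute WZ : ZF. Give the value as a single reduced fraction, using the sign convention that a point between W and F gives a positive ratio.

Set F = (0, 0), Q = (1, 0), W = (0, 1), L = (5, 4); any affine frame gives the same invariant.
1. Z is the intersection of line WF and line QL ⇒ Z = (0, -1)
Z = W + t·(F−W) with t = 2, so WZ:ZF = t:(1−t) = 2:-1

WZ:ZF = -2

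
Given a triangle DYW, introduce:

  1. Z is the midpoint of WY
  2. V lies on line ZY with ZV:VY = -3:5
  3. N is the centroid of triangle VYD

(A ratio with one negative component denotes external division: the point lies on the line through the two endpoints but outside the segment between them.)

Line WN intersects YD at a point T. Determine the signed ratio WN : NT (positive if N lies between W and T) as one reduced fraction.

WN:NT = 7/5

Assign D = (0, 0), Y = (1, 0), W = (0, 1) — the answer is frame-independent, so this choice is without loss of generality.
1. Z is the midpoint of WY ⇒ Z = (1/2, 1/2)
2. V lies on line ZY with ZV:VY = -3:5 ⇒ V = (-1/4, 5/4)
3. N is the centroid of triangle VYD ⇒ N = (1/4, 5/12)
line WN meets YD at T = (3/7, 0)
N = W + t·(T−W) with t = 7/12, so WN:NT = 7/12:5/12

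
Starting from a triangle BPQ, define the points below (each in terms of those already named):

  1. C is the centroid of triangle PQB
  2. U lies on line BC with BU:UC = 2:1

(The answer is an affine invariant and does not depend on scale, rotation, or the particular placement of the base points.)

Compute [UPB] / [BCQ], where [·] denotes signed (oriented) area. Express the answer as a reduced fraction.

Choose coordinates B = (0, 0), P = (1, 0), Q = (0, 1).
1. C is the centroid of triangle PQB ⇒ C = (1/3, 1/3)
2. U lies on line BC with BU:UC = 2:1 ⇒ U = (2/9, 2/9)
2·[UPB] = -2/9, 2·[BCQ] = 1/3
[UPB]:[BCQ] = -2/9:1/3 = -2/3

[UPB]:[BCQ] = -2/3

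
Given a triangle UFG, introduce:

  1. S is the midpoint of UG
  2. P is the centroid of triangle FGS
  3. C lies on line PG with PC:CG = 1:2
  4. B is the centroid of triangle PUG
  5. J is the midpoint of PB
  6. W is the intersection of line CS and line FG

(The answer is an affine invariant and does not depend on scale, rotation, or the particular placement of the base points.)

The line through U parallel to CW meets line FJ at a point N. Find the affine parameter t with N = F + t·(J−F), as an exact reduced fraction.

t = 9/13

Set U = (0, 0), F = (1, 0), G = (0, 1); any affine frame gives the same invariant.
1. S is the midpoint of UG ⇒ S = (0, 1/2)
2. P is the centroid of triangle FGS ⇒ P = (1/3, 1/2)
3. C lies on line PG with PC:CG = 1:2 ⇒ C = (2/9, 2/3)
4. B is the centroid of triangle PUG ⇒ B = (1/9, 1/2)
5. J is the midpoint of PB ⇒ J = (2/9, 1/2)
6. W is the intersection of line CS and line FG ⇒ W = (2/7, 5/7)
through U parallel to CW: direction (4/63, 1/21); meets FJ at N = (6/13, 9/26)
N = F + t·(J−F) with t = 9/13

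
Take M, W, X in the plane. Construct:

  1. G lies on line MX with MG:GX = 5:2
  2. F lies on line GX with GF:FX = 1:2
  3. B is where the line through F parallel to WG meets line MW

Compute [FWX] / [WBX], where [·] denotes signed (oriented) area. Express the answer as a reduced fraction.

Assign M = (0, 0), W = (1, 0), X = (0, 1) — the answer is frame-independent, so this choice is without loss of generality.
1. G lies on line MX with MG:GX = 5:2 ⇒ G = (0, 5/7)
2. F lies on line GX with GF:FX = 1:2 ⇒ F = (0, 17/21)
3. B is where the line through F parallel to WG meets line MW ⇒ B = (17/15, 0)
2·[FWX] = 4/21, 2·[WBX] = 2/15
[FWX]:[WBX] = 4/21:2/15 = 10/7

[FWX]:[WBX] = 10/7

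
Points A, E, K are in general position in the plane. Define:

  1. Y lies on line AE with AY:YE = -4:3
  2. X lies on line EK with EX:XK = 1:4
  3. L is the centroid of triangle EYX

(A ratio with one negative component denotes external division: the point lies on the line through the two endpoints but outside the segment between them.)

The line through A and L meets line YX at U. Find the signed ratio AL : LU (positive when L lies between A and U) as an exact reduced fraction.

Work in coordinates with A = (0, 0), E = (1, 0), K = (0, 1).
1. Y lies on line AE with AY:YE = -4:3 ⇒ Y = (4, 0)
2. X lies on line EK with EX:XK = 1:4 ⇒ X = (4/5, 1/5)
3. L is the centroid of triangle EYX ⇒ L = (29/15, 1/15)
line AL meets YX at U = (116/45, 4/45)
L = A + t·(U−A) with t = 3/4, so AL:LU = 3/4:1/4

AL:LU = 3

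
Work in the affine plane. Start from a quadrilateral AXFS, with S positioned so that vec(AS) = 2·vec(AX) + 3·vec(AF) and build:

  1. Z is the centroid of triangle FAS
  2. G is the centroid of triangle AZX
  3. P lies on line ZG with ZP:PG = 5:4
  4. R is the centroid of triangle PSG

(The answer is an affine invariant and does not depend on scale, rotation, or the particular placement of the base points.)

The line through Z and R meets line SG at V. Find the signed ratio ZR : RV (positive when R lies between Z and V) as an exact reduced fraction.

Assign A = (0, 0), X = (1, 0), F = (0, 1), S = (2, 3) — the answer is frame-independent, so this choice is without loss of generality.
1. Z is the centroid of triangle FAS ⇒ Z = (2/3, 4/3)
2. G is the centroid of triangle AZX ⇒ G = (5/9, 4/9)
3. P lies on line ZG with ZP:PG = 5:4 ⇒ P = (49/81, 68/81)
4. R is the centroid of triangle PSG ⇒ R = (256/243, 347/243)
line ZR meets SG at V = (232/207, 13/9)
R = Z + t·(V−Z) with t = 23/27, so ZR:RV = 23/27:4/27

ZR:RV = 23/4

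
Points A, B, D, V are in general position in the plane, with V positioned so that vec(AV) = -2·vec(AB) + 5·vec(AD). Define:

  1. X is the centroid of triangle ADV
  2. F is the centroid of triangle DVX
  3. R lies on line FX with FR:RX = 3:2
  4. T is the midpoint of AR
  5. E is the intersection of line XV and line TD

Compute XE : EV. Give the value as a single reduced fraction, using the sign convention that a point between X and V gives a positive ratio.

XE:EV = -13/56

Assign A = (0, 0), B = (1, 0), D = (0, 1), V = (-2, 5) — the answer is frame-independent, so this choice is without loss of generality.
1. X is the centroid of triangle ADV ⇒ X = (-2/3, 2)
2. F is the centroid of triangle DVX ⇒ F = (-8/9, 8/3)
3. R lies on line FX with FR:RX = 3:2 ⇒ R = (-34/45, 34/15)
4. T is the midpoint of AR ⇒ T = (-17/45, 17/15)
5. E is the intersection of line XV and line TD ⇒ E = (-34/129, 47/43)
E = X + t·(V−X) with t = -13/43, so XE:EV = t:(1−t) = -13/43:56/43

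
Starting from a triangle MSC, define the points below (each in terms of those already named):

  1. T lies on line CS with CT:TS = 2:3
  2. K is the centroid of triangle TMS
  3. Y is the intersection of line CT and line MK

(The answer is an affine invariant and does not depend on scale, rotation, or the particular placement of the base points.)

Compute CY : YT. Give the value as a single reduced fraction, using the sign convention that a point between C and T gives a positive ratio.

CY:YT = -7/3

Work in coordinates with M = (0, 0), S = (1, 0), C = (0, 1).
1. T lies on line CS with CT:TS = 2:3 ⇒ T = (2/5, 3/5)
2. K is the centroid of triangle TMS ⇒ K = (7/15, 1/5)
3. Y is the intersection of line CT and line MK ⇒ Y = (7/10, 3/10)
Y = C + t·(T−C) with t = 7/4, so CY:YT = t:(1−t) = 7/4:-3/4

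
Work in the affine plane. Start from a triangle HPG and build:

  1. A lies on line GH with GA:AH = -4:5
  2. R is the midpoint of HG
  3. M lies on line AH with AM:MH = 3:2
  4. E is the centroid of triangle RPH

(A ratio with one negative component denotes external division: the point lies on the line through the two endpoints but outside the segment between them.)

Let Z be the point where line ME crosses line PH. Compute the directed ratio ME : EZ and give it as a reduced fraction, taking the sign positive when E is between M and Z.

Set H = (0, 0), P = (1, 0), G = (0, 1); any affine frame gives the same invariant.
1. A lies on line GH with GA:AH = -4:5 ⇒ A = (0, 5)
2. R is the midpoint of HG ⇒ R = (0, 1/2)
3. M lies on line AH with AM:MH = 3:2 ⇒ M = (0, 2)
4. E is the centroid of triangle RPH ⇒ E = (1/3, 1/6)
line ME meets PH at Z = (4/11, 0)
E = M + t·(Z−M) with t = 11/12, so ME:EZ = 11/12:1/12

ME:EZ = 11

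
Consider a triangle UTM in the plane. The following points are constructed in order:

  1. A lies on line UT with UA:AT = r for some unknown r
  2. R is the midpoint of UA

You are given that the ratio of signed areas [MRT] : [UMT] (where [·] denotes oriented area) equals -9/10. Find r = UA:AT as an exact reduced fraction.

Assign U = (0, 0), T = (1, 0), M = (0, 1) — the answer is frame-independent, so this choice is without loss of generality.
1. With UA:AT = r, write λ = r/(r+1) so A = U + λ·(T−U); A is affine-linear in λ
2. R is the midpoint of UA ⇒ R is an affine combination of earlier points and hence also affine-linear in λ
Every point depending on A is an affine combination of A and λ-independent points, so each such coordinate is linear in λ; the λ² term in each signed area is a multiple of (T−U)×(T−U) = 0, so 2·[MRT] and 2·[UMT] are each linear in λ. Evaluating at λ=0 and λ=1:
  2·[MRT] = -1/2·λ + 1,   2·[UMT] = -1
So [MRT]:[UMT] = (-1/2·λ + 1) / (-1). Setting this equal to -9/10:
  -1/2·λ + 1 = -9/10·(-1)  ⇒  λ = 1/5
Then r = λ/(1−λ) = (1/5)/(4/5) = 1/4. Check: with r = 1/4, A = (1/5, 0) and [MRT]:[UMT] = -9/10 as required.

r = 1/4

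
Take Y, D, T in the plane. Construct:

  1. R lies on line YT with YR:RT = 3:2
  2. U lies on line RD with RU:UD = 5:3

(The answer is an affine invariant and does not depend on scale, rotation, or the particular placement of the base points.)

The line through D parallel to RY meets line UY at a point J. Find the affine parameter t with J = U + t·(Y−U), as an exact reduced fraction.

Assign Y = (0, 0), D = (1, 0), T = (0, 1) — the answer is frame-independent, so this choice is without loss of generality.
1. R lies on line YT with YR:RT = 3:2 ⇒ R = (0, 3/5)
2. U lies on line RD with RU:UD = 5:3 ⇒ U = (5/8, 9/40)
through D parallel to RY: direction (0, -3/5); meets UY at J = (1, 9/25)
J = U + t·(Y−U) with t = -3/5

t = -3/5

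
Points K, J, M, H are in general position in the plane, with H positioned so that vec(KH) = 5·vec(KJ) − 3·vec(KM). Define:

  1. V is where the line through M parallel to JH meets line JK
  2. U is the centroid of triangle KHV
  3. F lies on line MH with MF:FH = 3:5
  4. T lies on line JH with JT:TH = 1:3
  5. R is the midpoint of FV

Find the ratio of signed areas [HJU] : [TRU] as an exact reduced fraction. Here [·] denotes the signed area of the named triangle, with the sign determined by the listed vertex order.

[HJU]:[TRU] = 384/25

Assign K = (0, 0), J = (1, 0), M = (0, 1), H = (5, -3) — the answer is frame-independent, so this choice is without loss of generality.
1. V is where the line through M parallel to JH meets line JK ⇒ V = (4/3, 0)
2. U is the centroid of triangle KHV ⇒ U = (19/9, -1)
3. F lies on line MH with MF:FH = 3:5 ⇒ F = (15/8, -1/2)
4. T lies on line JH with JT:TH = 1:3 ⇒ T = (2, -3/4)
5. R is the midpoint of FV ⇒ R = (77/48, -1/4)
2·[HJU] = 2/3, 2·[TRU] = 25/576
[HJU]:[TRU] = 2/3:25/576 = 384/25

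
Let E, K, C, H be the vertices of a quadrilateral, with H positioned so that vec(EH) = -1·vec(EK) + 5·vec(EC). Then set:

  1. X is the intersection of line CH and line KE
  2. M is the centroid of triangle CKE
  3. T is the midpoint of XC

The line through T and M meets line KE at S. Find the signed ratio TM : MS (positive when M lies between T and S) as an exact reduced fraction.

Set E = (0, 0), K = (1, 0), C = (0, 1), H = (-1, 5); any affine frame gives the same invariant.
1. X is the intersection of line CH and line KE ⇒ X = (1/4, 0)
2. M is the centroid of triangle CKE ⇒ M = (1/3, 1/3)
3. T is the midpoint of XC ⇒ T = (1/8, 1/2)
line TM meets KE at S = (3/4, 0)
M = T + t·(S−T) with t = 1/3, so TM:MS = 1/3:2/3

TM:MS = 1/2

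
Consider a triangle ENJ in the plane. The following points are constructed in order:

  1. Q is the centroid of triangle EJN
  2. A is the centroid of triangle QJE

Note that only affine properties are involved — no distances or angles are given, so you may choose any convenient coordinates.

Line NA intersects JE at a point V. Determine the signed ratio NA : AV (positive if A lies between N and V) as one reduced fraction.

NA:AV = 8

Assign E = (0, 0), N = (1, 0), J = (0, 1) — the answer is frame-independent, so this choice is without loss of generality.
1. Q is the centroid of triangle EJN ⇒ Q = (1/3, 1/3)
2. A is the centroid of triangle QJE ⇒ A = (1/9, 4/9)
line NA meets JE at V = (0, 1/2)
A = N + t·(V−N) with t = 8/9, so NA:AV = 8/9:1/9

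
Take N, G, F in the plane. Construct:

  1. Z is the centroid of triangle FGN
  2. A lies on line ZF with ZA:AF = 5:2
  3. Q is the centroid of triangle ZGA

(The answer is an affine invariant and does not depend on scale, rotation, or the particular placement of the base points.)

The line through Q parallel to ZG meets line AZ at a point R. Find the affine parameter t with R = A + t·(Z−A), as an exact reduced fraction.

Choose coordinates N = (0, 0), G = (1, 0), F = (0, 1).
1. Z is the centroid of triangle FGN ⇒ Z = (1/3, 1/3)
2. A lies on line ZF with ZA:AF = 5:2 ⇒ A = (2/21, 17/21)
3. Q is the centroid of triangle ZGA ⇒ Q = (10/21, 8/21)
through Q parallel to ZG: direction (2/3, -1/3); meets AZ at R = (16/63, 31/63)
R = A + t·(Z−A) with t = 2/3

t = 2/3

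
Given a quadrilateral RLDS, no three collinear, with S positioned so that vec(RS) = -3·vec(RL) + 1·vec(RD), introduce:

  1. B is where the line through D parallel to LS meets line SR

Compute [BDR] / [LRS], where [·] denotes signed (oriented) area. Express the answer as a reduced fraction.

[BDR]:[LRS] = 12

Work in coordinates with R = (0, 0), L = (1, 0), D = (0, 1), S = (-3, 1).
1. B is where the line through D parallel to LS meets line SR ⇒ B = (-12, 4)
2·[BDR] = -12, 2·[LRS] = -1
[BDR]:[LRS] = -12:-1 = 12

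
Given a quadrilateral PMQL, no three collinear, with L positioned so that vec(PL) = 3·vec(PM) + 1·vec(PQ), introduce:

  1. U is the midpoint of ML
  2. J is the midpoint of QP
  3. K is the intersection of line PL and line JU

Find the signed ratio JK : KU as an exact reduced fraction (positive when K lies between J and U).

JK:KU = 3

Assign P = (0, 0), M = (1, 0), Q = (0, 1), L = (3, 1) — the answer is frame-independent, so this choice is without loss of generality.
1. U is the midpoint of ML ⇒ U = (2, 1/2)
2. J is the midpoint of QP ⇒ J = (0, 1/2)
3. K is the intersection of line PL and line JU ⇒ K = (3/2, 1/2)
K = J + t·(U−J) with t = 3/4, so JK:KU = t:(1−t) = 3/4:1/4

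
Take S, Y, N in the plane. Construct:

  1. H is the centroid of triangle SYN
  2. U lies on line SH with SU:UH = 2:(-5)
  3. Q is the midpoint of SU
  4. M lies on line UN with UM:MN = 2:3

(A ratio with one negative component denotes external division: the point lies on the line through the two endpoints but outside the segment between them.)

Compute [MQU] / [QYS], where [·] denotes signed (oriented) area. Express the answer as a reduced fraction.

Assign S = (0, 0), Y = (1, 0), N = (0, 1) — the answer is frame-independent, so this choice is without loss of generality.
1. H is the centroid of triangle SYN ⇒ H = (1/3, 1/3)
2. U lies on line SH with SU:UH = 2:(-5) ⇒ U = (-2/9, -2/9)
3. Q is the midpoint of SU ⇒ Q = (-1/9, -1/9)
4. M lies on line UN with UM:MN = 2:3 ⇒ M = (-2/15, 4/15)
2·[MQU] = -2/45, 2·[QYS] = 1/9
[MQU]:[QYS] = -2/45:1/9 = -2/5

[MQU]:[QYS] = -2/5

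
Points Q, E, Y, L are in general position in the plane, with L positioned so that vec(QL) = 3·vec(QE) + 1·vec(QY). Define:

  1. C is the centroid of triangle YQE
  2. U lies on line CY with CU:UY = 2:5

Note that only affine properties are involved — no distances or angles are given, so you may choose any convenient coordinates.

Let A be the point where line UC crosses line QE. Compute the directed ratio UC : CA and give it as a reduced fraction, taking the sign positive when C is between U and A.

UC:CA = 4/7

Set Q = (0, 0), E = (1, 0), Y = (0, 1), L = (3, 1); any affine frame gives the same invariant.
1. C is the centroid of triangle YQE ⇒ C = (1/3, 1/3)
2. U lies on line CY with CU:UY = 2:5 ⇒ U = (5/21, 11/21)
line UC meets QE at A = (1/2, 0)
C = U + t·(A−U) with t = 4/11, so UC:CA = 4/11:7/11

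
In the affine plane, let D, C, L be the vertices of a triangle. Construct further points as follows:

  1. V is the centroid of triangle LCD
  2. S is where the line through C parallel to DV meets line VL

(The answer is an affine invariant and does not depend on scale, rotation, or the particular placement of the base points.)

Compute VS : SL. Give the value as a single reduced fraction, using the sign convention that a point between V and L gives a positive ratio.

VS:SL = -1/2

Set D = (0, 0), C = (1, 0), L = (0, 1); any affine frame gives the same invariant.
1. V is the centroid of triangle LCD ⇒ V = (1/3, 1/3)
2. S is where the line through C parallel to DV meets line VL ⇒ S = (2/3, -1/3)
S = V + t·(L−V) with t = -1, so VS:SL = t:(1−t) = -1:2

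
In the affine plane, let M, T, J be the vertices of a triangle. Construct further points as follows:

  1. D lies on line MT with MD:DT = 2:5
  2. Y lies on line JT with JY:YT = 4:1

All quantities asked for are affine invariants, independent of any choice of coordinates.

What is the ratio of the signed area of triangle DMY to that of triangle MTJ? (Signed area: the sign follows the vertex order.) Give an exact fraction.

Choose coordinates M = (0, 0), T = (1, 0), J = (0, 1).
1. D lies on line MT with MD:DT = 2:5 ⇒ D = (2/7, 0)
2. Y lies on line JT with JY:YT = 4:1 ⇒ Y = (4/5, 1/5)
2·[DMY] = -2/35, 2·[MTJ] = 1
[DMY]:[MTJ] = -2/35:1 = -2/35

[DMY]:[MTJ] = -2/35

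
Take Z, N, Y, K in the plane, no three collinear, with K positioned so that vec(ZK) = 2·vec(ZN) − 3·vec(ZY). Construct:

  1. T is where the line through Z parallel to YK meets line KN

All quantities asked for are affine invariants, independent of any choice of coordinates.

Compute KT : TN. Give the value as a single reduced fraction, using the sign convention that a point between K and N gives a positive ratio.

Work in coordinates with Z = (0, 0), N = (1, 0), Y = (0, 1), K = (2, -3).
1. T is where the line through Z parallel to YK meets line KN ⇒ T = (3, -6)
T = K + t·(N−K) with t = -1, so KT:TN = t:(1−t) = -1:2

KT:TN = -1/2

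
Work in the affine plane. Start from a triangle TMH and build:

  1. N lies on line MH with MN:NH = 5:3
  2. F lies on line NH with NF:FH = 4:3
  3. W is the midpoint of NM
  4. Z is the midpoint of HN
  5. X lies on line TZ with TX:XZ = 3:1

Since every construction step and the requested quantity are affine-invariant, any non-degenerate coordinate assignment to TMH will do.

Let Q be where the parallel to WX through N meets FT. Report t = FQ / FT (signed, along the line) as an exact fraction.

t = 24/227

Work in coordinates with T = (0, 0), M = (1, 0), H = (0, 1).
1. N lies on line MH with MN:NH = 5:3 ⇒ N = (3/8, 5/8)
2. F lies on line NH with NF:FH = 4:3 ⇒ F = (9/56, 47/56)
3. W is the midpoint of NM ⇒ W = (11/16, 5/16)
4. Z is the midpoint of HN ⇒ Z = (3/16, 13/16)
5. X lies on line TZ with TX:XZ = 3:1 ⇒ X = (9/64, 39/64)
through N parallel to WX: direction (-35/64, 19/64); meets FT at Q = (261/1816, 1363/1816)
Q = F + t·(T−F) with t = 24/227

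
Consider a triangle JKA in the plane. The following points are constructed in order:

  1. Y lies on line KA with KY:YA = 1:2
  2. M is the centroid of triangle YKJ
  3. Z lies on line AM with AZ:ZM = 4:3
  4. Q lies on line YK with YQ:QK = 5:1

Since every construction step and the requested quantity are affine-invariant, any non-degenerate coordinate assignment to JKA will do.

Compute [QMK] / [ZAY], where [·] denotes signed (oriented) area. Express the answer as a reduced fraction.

[QMK]:[ZAY] = -7/48

Work in coordinates with J = (0, 0), K = (1, 0), A = (0, 1).
1. Y lies on line KA with KY:YA = 1:2 ⇒ Y = (2/3, 1/3)
2. M is the centroid of triangle YKJ ⇒ M = (5/9, 1/9)
3. Z lies on line AM with AZ:ZM = 4:3 ⇒ Z = (20/63, 31/63)
4. Q lies on line YK with YQ:QK = 5:1 ⇒ Q = (17/18, 1/18)
2·[QMK] = 1/54, 2·[ZAY] = -8/63
[QMK]:[ZAY] = 1/54:-8/63 = -7/48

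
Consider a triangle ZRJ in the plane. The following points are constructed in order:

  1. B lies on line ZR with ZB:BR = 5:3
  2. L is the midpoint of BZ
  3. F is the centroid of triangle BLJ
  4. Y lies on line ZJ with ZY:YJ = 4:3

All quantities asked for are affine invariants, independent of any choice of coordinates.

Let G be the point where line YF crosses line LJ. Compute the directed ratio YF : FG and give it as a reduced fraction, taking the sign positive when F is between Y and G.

YF:FG = -16/7

Assign Z = (0, 0), R = (1, 0), J = (0, 1) — the answer is frame-independent, so this choice is without loss of generality.
1. B lies on line ZR with ZB:BR = 5:3 ⇒ B = (5/8, 0)
2. L is the midpoint of BZ ⇒ L = (5/16, 0)
3. F is the centroid of triangle BLJ ⇒ F = (5/16, 1/3)
4. Y lies on line ZJ with ZY:YJ = 4:3 ⇒ Y = (0, 4/7)
line YF meets LJ at G = (45/256, 7/16)
F = Y + t·(G−Y) with t = 16/9, so YF:FG = 16/9:-7/9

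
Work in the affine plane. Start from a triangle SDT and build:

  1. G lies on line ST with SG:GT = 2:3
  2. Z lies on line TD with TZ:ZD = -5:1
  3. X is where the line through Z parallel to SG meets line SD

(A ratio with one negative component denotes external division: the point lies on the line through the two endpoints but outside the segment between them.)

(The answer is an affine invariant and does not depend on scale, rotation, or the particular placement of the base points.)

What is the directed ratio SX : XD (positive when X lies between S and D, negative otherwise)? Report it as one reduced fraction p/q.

Choose coordinates S = (0, 0), D = (1, 0), T = (0, 1).
1. G lies on line ST with SG:GT = 2:3 ⇒ G = (0, 2/5)
2. Z lies on line TD with TZ:ZD = -5:1 ⇒ Z = (5/4, -1/4)
3. X is where the line through Z parallel to SG meets line SD ⇒ X = (5/4, 0)
X = S + t·(D−S) with t = 5/4, so SX:XD = t:(1−t) = 5/4:-1/4

SX:XD = -5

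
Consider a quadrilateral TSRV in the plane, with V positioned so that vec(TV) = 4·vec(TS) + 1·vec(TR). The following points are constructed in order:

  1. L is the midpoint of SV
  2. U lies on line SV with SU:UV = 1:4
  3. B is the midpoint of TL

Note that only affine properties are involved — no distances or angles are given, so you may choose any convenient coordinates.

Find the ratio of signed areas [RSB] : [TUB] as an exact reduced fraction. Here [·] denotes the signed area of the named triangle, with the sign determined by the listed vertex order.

[RSB]:[TUB] = 10/3

Set T = (0, 0), S = (1, 0), R = (0, 1), V = (4, 1); any affine frame gives the same invariant.
1. L is the midpoint of SV ⇒ L = (5/2, 1/2)
2. U lies on line SV with SU:UV = 1:4 ⇒ U = (8/5, 1/5)
3. B is the midpoint of TL ⇒ B = (5/4, 1/4)
2·[RSB] = 1/2, 2·[TUB] = 3/20
[RSB]:[TUB] = 1/2:3/20 = 10/3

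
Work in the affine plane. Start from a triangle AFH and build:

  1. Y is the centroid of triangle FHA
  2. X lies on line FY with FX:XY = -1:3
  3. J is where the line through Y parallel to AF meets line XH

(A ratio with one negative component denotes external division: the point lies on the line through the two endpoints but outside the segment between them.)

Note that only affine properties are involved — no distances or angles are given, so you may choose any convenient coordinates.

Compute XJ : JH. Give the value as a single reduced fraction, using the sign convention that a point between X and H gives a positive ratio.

Assign A = (0, 0), F = (1, 0), H = (0, 1) — the answer is frame-independent, so this choice is without loss of generality.
1. Y is the centroid of triangle FHA ⇒ Y = (1/3, 1/3)
2. X lies on line FY with FX:XY = -1:3 ⇒ X = (4/3, -1/6)
3. J is where the line through Y parallel to AF meets line XH ⇒ J = (16/21, 1/3)
J = X + t·(H−X) with t = 3/7, so XJ:JH = t:(1−t) = 3/7:4/7

XJ:JH = 3/4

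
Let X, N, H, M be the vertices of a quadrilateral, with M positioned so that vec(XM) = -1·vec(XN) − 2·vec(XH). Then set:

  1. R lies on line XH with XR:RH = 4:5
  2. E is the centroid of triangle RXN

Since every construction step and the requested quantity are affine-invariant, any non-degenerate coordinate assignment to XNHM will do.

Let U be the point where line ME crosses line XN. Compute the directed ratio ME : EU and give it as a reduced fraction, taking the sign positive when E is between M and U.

ME:EU = -29/2

Assign X = (0, 0), N = (1, 0), H = (0, 1), M = (-1, -2) — the answer is frame-independent, so this choice is without loss of generality.
1. R lies on line XH with XR:RH = 4:5 ⇒ R = (0, 4/9)
2. E is the centroid of triangle RXN ⇒ E = (1/3, 4/27)
line ME meets XN at U = (7/29, 0)
E = M + t·(U−M) with t = 29/27, so ME:EU = 29/27:-2/27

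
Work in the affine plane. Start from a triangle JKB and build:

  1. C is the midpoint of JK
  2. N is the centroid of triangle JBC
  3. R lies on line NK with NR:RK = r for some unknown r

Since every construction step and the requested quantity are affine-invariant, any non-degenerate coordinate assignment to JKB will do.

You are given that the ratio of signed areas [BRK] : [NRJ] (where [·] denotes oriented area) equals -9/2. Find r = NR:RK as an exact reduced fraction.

Work in coordinates with J = (0, 0), K = (1, 0), B = (0, 1).
1. C is the midpoint of JK ⇒ C = (1/2, 0)
2. N is the centroid of triangle JBC ⇒ N = (1/6, 1/3)
3. With NR:RK = r, write λ = r/(r+1) so R = N + λ·(K−N); R is affine-linear in λ
Every point depending on R is an affine combination of R and λ-independent points, so each such coordinate is linear in λ; the λ² term in each signed area is a multiple of (K−N)×(K−N) = 0, so 2·[BRK] and 2·[NRJ] are each linear in λ. Evaluating at λ=0 and λ=1:
  2·[BRK] = -1/2·λ + 1/2,   2·[NRJ] = -1/3·λ
So [BRK]:[NRJ] = (-1/2·λ + 1/2) / (-1/3·λ). Setting this equal to -9/2:
  -1/2·λ + 1/2 = -9/2·(-1/3·λ)  ⇒  λ = 1/4
Then r = λ/(1−λ) = (1/4)/(3/4) = 1/3. Check: with r = 1/3, R = (3/8, 1/4) and [BRK]:[NRJ] = -9/2 as required.

r = 1/3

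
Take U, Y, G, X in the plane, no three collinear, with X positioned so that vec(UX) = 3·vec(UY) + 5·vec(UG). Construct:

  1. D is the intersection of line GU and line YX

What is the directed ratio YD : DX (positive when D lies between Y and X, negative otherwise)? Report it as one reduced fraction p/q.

Set U = (0, 0), Y = (1, 0), G = (0, 1), X = (3, 5); any affine frame gives the same invariant.
1. D is the intersection of line GU and line YX ⇒ D = (0, -5/2)
D = Y + t·(X−Y) with t = -1/2, so YD:DX = t:(1−t) = -1/2:3/2

YD:DX = -1/3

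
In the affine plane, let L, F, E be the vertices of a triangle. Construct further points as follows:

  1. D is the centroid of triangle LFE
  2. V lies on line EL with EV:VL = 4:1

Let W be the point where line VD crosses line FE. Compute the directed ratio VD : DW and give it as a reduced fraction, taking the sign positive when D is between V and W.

Assign L = (0, 0), F = (1, 0), E = (0, 1) — the answer is frame-independent, so this choice is without loss of generality.
1. D is the centroid of triangle LFE ⇒ D = (1/3, 1/3)
2. V lies on line EL with EV:VL = 4:1 ⇒ V = (0, 1/5)
line VD meets FE at W = (4/7, 3/7)
D = V + t·(W−V) with t = 7/12, so VD:DW = 7/12:5/12

VD:DW = 7/5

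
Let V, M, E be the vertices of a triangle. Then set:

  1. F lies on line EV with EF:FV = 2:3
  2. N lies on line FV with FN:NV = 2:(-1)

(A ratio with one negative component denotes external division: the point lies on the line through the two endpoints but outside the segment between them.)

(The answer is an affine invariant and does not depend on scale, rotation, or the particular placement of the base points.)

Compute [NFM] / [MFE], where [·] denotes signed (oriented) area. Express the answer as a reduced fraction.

[NFM]:[MFE] = 3

Assign V = (0, 0), M = (1, 0), E = (0, 1) — the answer is frame-independent, so this choice is without loss of generality.
1. F lies on line EV with EF:FV = 2:3 ⇒ F = (0, 3/5)
2. N lies on line FV with FN:NV = 2:(-1) ⇒ N = (0, -3/5)
2·[NFM] = -6/5, 2·[MFE] = -2/5
[NFM]:[MFE] = -6/5:-2/5 = 3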